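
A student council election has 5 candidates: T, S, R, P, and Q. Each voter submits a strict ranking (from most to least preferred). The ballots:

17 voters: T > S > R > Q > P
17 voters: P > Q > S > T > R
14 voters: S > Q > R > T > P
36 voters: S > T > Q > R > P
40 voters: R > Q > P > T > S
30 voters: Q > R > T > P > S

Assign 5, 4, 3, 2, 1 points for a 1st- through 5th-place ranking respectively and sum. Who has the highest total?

T: 17·5 + 17·2 + 14·2 + 36·4 + 40·2 + 30·3 = 461
S: 17·4 + 17·3 + 14·5 + 36·5 + 40·1 + 30·1 = 439
R: 17·3 + 17·1 + 14·3 + 36·2 + 40·5 + 30·4 = 502
P: 17·1 + 17·5 + 14·1 + 36·1 + 40·3 + 30·2 = 332
Q: 17·2 + 17·4 + 14·4 + 36·3 + 40·4 + 30·5 = 576
Q has the highest Borda score (576).

Q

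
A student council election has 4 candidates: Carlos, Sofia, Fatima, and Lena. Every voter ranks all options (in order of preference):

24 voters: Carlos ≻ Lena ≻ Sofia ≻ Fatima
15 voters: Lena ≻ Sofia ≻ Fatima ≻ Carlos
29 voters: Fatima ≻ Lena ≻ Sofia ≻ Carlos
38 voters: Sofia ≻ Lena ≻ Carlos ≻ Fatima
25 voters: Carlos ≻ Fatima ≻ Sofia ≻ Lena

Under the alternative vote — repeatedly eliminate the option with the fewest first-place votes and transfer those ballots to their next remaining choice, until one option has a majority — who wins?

Sofia

Round 1: Carlos 49, Sofia 38, Fatima 29, Lena 15. Eliminate Lena.
Round 2: Carlos 49, Sofia 53, Fatima 29. Eliminate Fatima.
Round 3: Carlos 49, Sofia 82. Sofia has a majority.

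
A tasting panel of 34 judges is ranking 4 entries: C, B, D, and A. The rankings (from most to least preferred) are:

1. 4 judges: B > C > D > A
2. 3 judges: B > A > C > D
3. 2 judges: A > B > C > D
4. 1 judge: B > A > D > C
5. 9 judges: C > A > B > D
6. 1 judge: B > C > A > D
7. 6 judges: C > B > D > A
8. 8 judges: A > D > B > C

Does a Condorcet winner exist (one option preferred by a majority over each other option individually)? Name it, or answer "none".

none

Checking pairwise contests:
B beats C 19–15.
A beats B 19–15.
C beats D 25–9.
C beats A 20–14.
Every option loses at least one head-to-head, so there is no Condorcet winner.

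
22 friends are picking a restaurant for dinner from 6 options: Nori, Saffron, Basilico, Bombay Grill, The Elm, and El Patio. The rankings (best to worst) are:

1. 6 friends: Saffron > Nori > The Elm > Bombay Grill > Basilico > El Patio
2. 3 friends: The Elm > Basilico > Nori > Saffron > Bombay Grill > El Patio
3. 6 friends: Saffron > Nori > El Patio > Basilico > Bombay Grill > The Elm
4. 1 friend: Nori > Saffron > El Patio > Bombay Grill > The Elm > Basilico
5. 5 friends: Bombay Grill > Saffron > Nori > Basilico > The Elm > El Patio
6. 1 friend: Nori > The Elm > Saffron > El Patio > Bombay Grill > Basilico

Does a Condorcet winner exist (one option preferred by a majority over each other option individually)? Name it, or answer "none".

Saffron vs Nori: 17–5 for Saffron.
Saffron vs Basilico: 19–3 for Saffron.
Saffron vs Bombay Grill: 17–5 for Saffron.
Saffron vs The Elm: 18–4 for Saffron.
Saffron vs El Patio: 22–0 for Saffron.
Saffron beats every other option head-to-head.

Saffron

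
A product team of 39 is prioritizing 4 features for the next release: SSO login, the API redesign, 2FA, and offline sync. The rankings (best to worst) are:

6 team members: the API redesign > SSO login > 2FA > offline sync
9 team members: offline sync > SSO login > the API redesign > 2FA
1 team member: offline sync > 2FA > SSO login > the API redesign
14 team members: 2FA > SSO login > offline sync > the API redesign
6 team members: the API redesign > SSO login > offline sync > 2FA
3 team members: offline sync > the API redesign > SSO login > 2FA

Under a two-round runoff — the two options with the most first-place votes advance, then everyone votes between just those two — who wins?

Round 1 first-place votes: SSO login 0, the API redesign 12, 2FA 14, offline sync 13.
2FA and offline sync advance.
Runoff: 2FA is preferred to offline sync by 20 voters; offline sync by 19.
2FA wins the runoff.

2FA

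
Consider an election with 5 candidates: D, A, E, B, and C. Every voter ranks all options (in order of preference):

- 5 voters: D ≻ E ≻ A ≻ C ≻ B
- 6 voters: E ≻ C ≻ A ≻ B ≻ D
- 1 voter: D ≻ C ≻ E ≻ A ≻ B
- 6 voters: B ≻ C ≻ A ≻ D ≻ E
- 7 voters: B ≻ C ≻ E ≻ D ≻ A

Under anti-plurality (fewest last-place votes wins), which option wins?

C

Last-place votes: D 6, A 7, E 6, B 6, C 0.
C is ranked last by the fewest voters, so C wins.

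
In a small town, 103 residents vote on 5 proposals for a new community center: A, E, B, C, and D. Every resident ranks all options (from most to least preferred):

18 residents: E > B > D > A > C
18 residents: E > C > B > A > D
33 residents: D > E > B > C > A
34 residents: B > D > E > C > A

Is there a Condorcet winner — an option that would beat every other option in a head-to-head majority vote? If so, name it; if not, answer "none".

Checking pairwise contests:
E beats A 103–0.
D beats E 67–36.
E beats B 69–34.
E beats C 103–0.
B beats D 70–33.
Every option loses at least one head-to-head, so there is no Condorcet winner.

none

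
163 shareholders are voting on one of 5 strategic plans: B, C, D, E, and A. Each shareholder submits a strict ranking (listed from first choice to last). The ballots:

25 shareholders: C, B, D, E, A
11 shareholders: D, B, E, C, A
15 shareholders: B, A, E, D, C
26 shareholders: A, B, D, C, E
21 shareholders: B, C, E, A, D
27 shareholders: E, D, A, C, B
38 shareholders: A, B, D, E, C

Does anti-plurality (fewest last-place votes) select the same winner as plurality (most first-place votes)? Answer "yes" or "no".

Anti-plurality — last-place votes: B 27, C 53, D 21, E 26, A 36. Winner: D.
Plurality — first-place votes: B 36, C 25, D 11, E 27, A 64. Winner: A.
The two methods disagree.

no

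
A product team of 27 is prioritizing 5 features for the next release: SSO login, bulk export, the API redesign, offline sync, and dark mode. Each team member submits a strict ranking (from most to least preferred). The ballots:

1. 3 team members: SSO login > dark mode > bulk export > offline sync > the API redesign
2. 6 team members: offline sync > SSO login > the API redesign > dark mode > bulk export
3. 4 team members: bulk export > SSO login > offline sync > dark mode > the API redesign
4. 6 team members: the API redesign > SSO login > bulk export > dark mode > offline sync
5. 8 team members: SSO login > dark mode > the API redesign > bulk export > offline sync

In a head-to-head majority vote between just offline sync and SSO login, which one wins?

SSO login

Voters preferring offline sync to SSO login: 6; preferring SSO login to offline sync: 21.
SSO login wins the head-to-head.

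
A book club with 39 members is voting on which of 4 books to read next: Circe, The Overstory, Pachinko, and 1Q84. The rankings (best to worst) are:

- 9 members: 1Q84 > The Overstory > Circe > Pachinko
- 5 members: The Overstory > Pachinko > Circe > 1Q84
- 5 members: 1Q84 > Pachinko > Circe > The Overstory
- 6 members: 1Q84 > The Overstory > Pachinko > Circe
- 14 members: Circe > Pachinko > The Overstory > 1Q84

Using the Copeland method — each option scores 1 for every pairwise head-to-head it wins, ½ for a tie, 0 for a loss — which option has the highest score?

Circe: beats Pachinko; loses to The Overstory and 1Q84 → score 1.
The Overstory: beats Circe and Pachinko; loses to 1Q84 → score 2.
Pachinko: loses to Circe, The Overstory, and 1Q84 → score 0.
1Q84: beats Circe, The Overstory, and Pachinko → score 3.
1Q84 has the best pairwise record.

1Q84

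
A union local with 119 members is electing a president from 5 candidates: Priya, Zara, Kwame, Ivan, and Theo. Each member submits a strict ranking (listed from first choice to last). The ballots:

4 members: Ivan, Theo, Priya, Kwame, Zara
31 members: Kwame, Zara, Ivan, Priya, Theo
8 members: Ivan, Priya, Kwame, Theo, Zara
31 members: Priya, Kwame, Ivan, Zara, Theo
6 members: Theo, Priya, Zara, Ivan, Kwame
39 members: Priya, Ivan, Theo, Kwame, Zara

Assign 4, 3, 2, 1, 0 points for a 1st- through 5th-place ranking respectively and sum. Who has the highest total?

Priya: 4·2 + 31·1 + 8·3 + 31·4 + 6·3 + 39·4 = 361
Zara: 4·0 + 31·3 + 8·0 + 31·1 + 6·2 + 39·0 = 136
Kwame: 4·1 + 31·4 + 8·2 + 31·3 + 6·0 + 39·1 = 276
Ivan: 4·4 + 31·2 + 8·4 + 31·2 + 6·1 + 39·3 = 295
Theo: 4·3 + 31·0 + 8·1 + 31·0 + 6·4 + 39·2 = 122
Priya has the highest Borda score (361).

Priya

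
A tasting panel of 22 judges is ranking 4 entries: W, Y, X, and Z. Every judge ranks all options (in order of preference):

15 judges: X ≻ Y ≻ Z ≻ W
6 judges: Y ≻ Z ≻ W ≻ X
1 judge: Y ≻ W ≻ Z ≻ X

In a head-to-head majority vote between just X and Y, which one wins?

Voters preferring X to Y: 15; preferring Y to X: 7.
X wins the head-to-head.

X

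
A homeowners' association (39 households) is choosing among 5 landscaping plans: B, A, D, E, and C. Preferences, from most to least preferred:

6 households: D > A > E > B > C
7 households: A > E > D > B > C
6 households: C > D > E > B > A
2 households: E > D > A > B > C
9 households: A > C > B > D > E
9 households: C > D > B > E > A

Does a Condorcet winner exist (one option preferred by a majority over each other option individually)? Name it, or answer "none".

Checking pairwise contests:
A beats B 24–15.
D beats A 23–16.
C beats D 24–15.
A beats E 22–17.
A beats C 24–15.
Every option loses at least one head-to-head, so there is no Condorcet winner.

none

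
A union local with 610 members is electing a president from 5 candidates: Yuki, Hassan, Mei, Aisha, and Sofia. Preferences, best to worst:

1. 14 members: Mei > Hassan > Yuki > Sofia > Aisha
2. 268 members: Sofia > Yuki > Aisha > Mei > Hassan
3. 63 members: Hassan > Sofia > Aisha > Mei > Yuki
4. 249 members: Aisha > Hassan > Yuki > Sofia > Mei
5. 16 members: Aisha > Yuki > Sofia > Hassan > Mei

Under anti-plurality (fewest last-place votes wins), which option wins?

Sofia

Last-place votes: Yuki 63, Hassan 268, Mei 265, Aisha 14, Sofia 0.
Sofia is ranked last by the fewest voters, so Sofia wins.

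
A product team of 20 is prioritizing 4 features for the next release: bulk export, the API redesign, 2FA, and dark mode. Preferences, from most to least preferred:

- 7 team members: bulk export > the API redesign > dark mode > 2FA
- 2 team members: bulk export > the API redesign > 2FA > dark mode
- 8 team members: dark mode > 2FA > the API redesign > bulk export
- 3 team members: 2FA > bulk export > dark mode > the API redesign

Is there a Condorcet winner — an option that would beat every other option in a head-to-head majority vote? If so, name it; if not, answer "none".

Checking pairwise contests:
2FA beats bulk export 11–9.
bulk export beats the API redesign 12–8.
dark mode beats 2FA 15–5.
bulk export beats dark mode 12–8.
Every option loses at least one head-to-head, so there is no Condorcet winner.

none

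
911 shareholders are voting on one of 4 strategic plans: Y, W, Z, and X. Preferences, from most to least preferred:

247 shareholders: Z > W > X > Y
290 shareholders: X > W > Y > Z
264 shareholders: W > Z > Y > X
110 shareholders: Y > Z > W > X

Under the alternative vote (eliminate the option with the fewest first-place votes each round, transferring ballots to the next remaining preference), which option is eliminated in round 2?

Round 1: Y 110, W 264, Z 247, X 290. Eliminate Y.
Round 2: W 264, Z 357, X 290. Eliminate W.

W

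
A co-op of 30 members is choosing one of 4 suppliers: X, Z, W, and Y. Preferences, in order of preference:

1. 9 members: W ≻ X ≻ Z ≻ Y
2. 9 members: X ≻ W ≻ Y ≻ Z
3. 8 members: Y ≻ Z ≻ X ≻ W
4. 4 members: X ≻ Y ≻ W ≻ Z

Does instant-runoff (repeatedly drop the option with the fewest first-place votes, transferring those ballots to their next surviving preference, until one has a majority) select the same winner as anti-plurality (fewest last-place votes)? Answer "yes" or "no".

Instant-runoff — R1 X 13, Z 0, W 9, Y 8 (Z out); R2 X 13, W 9, Y 8 (Y out); R3 X 21, W 9 (X winner). Winner: X.
Anti-plurality — last-place votes: X 0, Z 13, W 8, Y 9. Winner: X.
The two methods agree.

yes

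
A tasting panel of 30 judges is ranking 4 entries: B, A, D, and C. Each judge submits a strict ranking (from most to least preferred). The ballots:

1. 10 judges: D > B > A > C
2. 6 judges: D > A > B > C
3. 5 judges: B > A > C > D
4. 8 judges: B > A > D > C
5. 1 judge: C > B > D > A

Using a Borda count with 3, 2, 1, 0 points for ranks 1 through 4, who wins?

B: 10·2 + 6·1 + 5·3 + 8·3 + 1·2 = 67
A: 10·1 + 6·2 + 5·2 + 8·2 + 1·0 = 48
D: 10·3 + 6·3 + 5·0 + 8·1 + 1·1 = 57
C: 10·0 + 6·0 + 5·1 + 8·0 + 1·3 = 8
B has the highest Borda score (67).

B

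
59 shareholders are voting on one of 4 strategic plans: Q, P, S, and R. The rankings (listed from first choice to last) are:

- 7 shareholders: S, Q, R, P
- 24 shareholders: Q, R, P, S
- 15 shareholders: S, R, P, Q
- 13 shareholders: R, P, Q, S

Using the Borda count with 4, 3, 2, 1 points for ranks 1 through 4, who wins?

Q: 7·3 + 24·4 + 15·1 + 13·2 = 158
P: 7·1 + 24·2 + 15·2 + 13·3 = 124
S: 7·4 + 24·1 + 15·4 + 13·1 = 125
R: 7·2 + 24·3 + 15·3 + 13·4 = 183
R has the highest Borda score (183).

R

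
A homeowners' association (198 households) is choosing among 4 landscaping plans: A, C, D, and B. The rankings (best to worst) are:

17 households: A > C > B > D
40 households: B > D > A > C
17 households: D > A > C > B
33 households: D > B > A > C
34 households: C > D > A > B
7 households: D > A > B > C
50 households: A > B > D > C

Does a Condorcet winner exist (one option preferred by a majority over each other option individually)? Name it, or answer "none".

Checking pairwise contests:
D beats A 131–67.
A beats C 164–34.
B beats D 107–91.
A beats B 125–73.
Every option loses at least one head-to-head, so there is no Condorcet winner.

none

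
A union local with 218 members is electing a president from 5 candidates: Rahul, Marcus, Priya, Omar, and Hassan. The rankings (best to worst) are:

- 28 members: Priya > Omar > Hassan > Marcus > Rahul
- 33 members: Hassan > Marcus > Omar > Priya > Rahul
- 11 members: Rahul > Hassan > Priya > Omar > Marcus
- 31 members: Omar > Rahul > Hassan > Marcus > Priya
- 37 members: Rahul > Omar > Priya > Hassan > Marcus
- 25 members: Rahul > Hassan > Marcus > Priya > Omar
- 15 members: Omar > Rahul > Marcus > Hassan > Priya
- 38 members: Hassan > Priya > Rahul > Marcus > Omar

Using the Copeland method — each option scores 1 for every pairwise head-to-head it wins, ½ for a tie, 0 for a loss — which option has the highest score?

Rahul

Rahul: beats Marcus, Priya, Omar, and Hassan → score 4.
Marcus: loses to Rahul, Priya, Omar, and Hassan → score 0.
Priya: beats Marcus; loses to Rahul, Omar, and Hassan → score 1.
Omar: beats Marcus, Priya, and Hassan; loses to Rahul → score 3.
Hassan: beats Marcus and Priya; loses to Rahul and Omar → score 2.
Rahul has the best pairwise record.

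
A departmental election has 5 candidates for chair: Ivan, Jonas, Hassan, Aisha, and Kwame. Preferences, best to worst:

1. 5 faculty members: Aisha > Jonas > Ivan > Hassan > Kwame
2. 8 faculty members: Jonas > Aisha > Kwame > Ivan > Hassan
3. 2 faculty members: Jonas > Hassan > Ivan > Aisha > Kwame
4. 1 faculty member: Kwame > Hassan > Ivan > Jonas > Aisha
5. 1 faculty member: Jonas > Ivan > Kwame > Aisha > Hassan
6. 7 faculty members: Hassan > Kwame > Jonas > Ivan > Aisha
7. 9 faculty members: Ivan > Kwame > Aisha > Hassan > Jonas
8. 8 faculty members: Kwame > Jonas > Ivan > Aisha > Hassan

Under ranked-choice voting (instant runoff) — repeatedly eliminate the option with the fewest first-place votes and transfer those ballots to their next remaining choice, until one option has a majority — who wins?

Kwame

Round 1: Ivan 9, Jonas 11, Hassan 7, Aisha 5, Kwame 9. Eliminate Aisha.
Round 2: Ivan 9, Jonas 16, Hassan 7, Kwame 9. Eliminate Hassan.
Round 3: Ivan 9, Jonas 16, Kwame 16. Eliminate Ivan.
Round 4: Jonas 16, Kwame 25. Kwame has a majority.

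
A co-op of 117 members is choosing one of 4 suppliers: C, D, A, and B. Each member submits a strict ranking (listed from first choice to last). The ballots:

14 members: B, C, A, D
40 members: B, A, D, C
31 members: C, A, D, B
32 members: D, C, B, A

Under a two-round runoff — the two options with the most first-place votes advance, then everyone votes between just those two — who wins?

Round 1 first-place votes: C 31, D 32, A 0, B 54.
B and D advance.
Runoff: B is preferred to D by 54 voters; D by 63.
D wins the runoff.

D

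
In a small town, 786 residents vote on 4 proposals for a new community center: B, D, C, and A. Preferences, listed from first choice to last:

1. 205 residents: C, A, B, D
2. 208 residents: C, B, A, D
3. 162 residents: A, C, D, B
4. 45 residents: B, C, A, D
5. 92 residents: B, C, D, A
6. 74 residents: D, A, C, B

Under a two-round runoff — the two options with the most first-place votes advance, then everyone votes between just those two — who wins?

C

Round 1 first-place votes: B 137, D 74, C 413, A 162.
C and A advance.
Runoff: C is preferred to A by 550 voters; A by 236.
C wins the runoff.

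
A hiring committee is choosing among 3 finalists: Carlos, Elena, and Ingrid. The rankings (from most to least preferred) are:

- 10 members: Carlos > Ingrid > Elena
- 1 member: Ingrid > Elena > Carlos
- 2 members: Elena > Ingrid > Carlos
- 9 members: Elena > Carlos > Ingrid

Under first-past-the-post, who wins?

Elena

First-place votes: Carlos 10, Elena 11, Ingrid 1.
Elena has the most first-place votes.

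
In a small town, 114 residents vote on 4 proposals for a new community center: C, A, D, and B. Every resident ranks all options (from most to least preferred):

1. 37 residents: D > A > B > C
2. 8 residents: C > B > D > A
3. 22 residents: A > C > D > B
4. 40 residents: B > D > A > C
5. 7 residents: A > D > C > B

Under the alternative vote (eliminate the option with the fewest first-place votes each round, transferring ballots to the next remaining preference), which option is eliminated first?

C

Round 1: C 8, A 29, D 37, B 40. Eliminate C.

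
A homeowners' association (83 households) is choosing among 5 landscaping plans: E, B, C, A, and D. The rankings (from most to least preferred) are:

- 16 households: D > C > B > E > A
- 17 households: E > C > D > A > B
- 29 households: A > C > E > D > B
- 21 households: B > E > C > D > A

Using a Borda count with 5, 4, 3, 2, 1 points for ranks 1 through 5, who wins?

E: 16·2 + 17·5 + 29·3 + 21·4 = 288
B: 16·3 + 17·1 + 29·1 + 21·5 = 199
C: 16·4 + 17·4 + 29·4 + 21·3 = 311
A: 16·1 + 17·2 + 29·5 + 21·1 = 216
D: 16·5 + 17·3 + 29·2 + 21·2 = 231
C has the highest Borda score (311).

C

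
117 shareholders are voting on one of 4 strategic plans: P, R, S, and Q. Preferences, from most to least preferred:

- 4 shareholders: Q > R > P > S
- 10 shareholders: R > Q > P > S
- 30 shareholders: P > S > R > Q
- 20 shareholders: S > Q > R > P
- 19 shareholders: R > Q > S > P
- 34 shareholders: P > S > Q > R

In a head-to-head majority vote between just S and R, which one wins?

Voters preferring S to R: 84; preferring R to S: 33.
S wins the head-to-head.

S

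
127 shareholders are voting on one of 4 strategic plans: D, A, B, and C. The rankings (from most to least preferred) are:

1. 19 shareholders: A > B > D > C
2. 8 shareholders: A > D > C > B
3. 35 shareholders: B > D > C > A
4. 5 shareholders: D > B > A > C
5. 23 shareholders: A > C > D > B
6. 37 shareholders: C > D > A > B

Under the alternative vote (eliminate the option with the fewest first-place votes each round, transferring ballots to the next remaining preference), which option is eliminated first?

D

Round 1: D 5, A 50, B 35, C 37. Eliminate D.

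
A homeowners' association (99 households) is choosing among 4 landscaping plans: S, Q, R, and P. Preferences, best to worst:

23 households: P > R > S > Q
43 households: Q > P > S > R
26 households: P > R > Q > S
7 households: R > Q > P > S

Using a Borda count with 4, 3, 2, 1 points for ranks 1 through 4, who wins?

P

S: 23·2 + 43·2 + 26·1 + 7·1 = 165
Q: 23·1 + 43·4 + 26·2 + 7·3 = 268
R: 23·3 + 43·1 + 26·3 + 7·4 = 218
P: 23·4 + 43·3 + 26·4 + 7·2 = 339
P has the highest Borda score (339).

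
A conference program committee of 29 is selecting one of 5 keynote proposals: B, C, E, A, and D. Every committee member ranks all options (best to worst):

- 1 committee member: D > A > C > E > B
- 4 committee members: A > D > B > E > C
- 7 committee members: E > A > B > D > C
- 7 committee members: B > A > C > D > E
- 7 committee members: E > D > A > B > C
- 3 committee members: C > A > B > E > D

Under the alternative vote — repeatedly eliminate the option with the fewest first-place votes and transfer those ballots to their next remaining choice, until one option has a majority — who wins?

A

Round 1: B 7, C 3, E 14, A 4, D 1. Eliminate D.
Round 2: B 7, C 3, E 14, A 5. Eliminate C.
Round 3: B 7, E 14, A 8. Eliminate B.
Round 4: E 14, A 15. A has a majority.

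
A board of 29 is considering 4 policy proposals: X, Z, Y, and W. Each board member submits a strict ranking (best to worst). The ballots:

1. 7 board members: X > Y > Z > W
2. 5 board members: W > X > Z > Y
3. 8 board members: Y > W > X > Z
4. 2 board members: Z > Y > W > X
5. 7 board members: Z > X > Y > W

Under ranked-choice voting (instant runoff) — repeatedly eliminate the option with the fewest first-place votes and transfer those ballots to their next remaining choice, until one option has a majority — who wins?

Round 1: X 7, Z 9, Y 8, W 5. Eliminate W.
Round 2: X 12, Z 9, Y 8. Eliminate Y.
Round 3: X 20, Z 9. X has a majority.

X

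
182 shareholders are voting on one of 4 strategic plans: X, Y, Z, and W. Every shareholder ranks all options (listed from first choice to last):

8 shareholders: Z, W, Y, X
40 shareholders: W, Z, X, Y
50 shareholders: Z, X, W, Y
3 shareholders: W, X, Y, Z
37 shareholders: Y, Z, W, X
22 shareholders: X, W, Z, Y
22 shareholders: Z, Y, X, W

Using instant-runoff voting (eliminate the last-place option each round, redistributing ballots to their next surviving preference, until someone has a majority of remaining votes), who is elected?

Round 1: X 22, Y 37, Z 80, W 43. Eliminate X.
Round 2: Y 37, Z 80, W 65. Eliminate Y.
Round 3: Z 117, W 65. Z has a majority.

Z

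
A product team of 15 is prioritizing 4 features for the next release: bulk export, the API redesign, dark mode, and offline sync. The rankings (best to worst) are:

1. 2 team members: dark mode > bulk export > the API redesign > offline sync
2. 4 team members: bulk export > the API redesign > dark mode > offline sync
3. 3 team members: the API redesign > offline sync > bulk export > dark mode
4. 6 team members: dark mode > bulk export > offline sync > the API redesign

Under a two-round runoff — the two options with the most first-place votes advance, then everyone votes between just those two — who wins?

dark mode

Round 1 first-place votes: bulk export 4, the API redesign 3, dark mode 8, offline sync 0.
dark mode and bulk export advance.
Runoff: dark mode is preferred to bulk export by 8 voters; bulk export by 7.
dark mode wins the runoff.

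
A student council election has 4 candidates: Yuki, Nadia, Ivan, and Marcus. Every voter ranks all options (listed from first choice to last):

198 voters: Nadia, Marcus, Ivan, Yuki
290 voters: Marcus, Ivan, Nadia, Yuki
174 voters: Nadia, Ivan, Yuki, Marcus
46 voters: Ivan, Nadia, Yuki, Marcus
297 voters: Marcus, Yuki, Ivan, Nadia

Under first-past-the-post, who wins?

First-place votes: Yuki 0, Nadia 372, Ivan 46, Marcus 587.
Marcus has the most first-place votes.

Marcus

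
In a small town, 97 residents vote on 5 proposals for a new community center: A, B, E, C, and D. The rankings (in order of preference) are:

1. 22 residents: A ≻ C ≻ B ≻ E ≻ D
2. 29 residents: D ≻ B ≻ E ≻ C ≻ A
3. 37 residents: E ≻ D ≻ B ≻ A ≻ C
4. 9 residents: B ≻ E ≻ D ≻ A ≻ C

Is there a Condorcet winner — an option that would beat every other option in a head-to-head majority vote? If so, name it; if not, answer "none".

none

Checking pairwise contests:
B beats A 75–22.
D beats B 66–31.
B beats E 60–37.
A beats C 68–29.
E beats D 68–29.
Every option loses at least one head-to-head, so there is no Condorcet winner.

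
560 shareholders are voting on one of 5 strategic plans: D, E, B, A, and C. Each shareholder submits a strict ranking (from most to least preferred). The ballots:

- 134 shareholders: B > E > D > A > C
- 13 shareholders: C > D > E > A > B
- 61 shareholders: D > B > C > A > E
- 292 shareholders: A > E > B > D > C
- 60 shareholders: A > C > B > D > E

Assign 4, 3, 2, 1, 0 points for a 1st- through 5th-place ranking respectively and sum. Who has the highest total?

D: 134·2 + 13·3 + 61·4 + 292·1 + 60·1 = 903
E: 134·3 + 13·2 + 61·0 + 292·3 + 60·0 = 1304
B: 134·4 + 13·0 + 61·3 + 292·2 + 60·2 = 1423
A: 134·1 + 13·1 + 61·1 + 292·4 + 60·4 = 1616
C: 134·0 + 13·4 + 61·2 + 292·0 + 60·3 = 354
A has the highest Borda score (1616).

A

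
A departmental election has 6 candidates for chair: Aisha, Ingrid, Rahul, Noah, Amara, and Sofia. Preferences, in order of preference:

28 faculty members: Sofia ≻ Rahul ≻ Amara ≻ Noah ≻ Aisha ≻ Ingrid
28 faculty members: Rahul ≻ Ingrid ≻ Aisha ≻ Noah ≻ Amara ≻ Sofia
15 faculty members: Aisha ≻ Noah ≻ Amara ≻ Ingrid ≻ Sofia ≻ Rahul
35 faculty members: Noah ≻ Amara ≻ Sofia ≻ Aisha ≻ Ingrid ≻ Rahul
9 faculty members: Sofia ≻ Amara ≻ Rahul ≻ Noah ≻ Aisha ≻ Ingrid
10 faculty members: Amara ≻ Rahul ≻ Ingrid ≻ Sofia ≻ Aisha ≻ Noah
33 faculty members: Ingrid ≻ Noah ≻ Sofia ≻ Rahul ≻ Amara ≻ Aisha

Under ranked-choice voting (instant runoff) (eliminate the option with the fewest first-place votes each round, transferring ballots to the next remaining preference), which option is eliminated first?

Round 1: Aisha 15, Ingrid 33, Rahul 28, Noah 35, Amara 10, Sofia 37. Eliminate Amara.

Amara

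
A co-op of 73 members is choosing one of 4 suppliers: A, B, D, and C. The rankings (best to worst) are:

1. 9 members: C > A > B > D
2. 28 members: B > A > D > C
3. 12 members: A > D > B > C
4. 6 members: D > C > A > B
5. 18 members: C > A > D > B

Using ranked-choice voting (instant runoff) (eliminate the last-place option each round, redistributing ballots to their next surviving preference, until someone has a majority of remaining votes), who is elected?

Round 1: A 12, B 28, D 6, C 27. Eliminate D.
Round 2: A 12, B 28, C 33. Eliminate A.
Round 3: B 40, C 33. B has a majority.

B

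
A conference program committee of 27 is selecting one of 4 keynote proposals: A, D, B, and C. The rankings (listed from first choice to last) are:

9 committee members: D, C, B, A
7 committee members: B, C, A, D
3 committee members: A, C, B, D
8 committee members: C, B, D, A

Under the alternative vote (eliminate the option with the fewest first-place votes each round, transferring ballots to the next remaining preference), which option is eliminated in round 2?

B

Round 1: A 3, D 9, B 7, C 8. Eliminate A.
Round 2: D 9, B 7, C 11. Eliminate B.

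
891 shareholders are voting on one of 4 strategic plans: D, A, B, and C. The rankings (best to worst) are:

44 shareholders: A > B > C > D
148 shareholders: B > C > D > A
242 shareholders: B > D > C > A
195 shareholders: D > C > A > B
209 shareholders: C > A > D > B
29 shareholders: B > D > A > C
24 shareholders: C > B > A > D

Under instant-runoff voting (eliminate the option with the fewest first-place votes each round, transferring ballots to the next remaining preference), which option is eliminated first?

Round 1: D 195, A 44, B 419, C 233. Eliminate A.

A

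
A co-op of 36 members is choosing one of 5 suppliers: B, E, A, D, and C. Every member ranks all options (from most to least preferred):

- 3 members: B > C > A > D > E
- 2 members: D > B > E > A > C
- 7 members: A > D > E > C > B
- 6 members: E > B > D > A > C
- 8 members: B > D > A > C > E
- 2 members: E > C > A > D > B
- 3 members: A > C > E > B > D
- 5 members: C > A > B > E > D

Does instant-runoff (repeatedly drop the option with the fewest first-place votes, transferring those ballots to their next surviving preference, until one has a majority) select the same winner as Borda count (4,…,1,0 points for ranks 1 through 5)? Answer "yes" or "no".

Instant-runoff — R1 B 11, E 8, A 10, D 2, C 5 (D out); R2 B 13, E 8, A 10, C 5 (C out); R3 B 13, E 8, A 15 (E out); R4 B 19, A 17 (B winner). Winner: B.
Borda — scores: B 81, E 61, A 89, D 70, C 59. Winner: A.
The two methods disagree.

no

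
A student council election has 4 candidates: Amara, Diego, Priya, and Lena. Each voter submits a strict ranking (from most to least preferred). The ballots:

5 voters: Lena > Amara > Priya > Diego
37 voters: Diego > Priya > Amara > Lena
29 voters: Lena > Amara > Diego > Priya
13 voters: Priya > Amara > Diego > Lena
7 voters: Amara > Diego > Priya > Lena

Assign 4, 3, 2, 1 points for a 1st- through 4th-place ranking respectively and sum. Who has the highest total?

Diego

Amara: 5·3 + 37·2 + 29·3 + 13·3 + 7·4 = 243
Diego: 5·1 + 37·4 + 29·2 + 13·2 + 7·3 = 258
Priya: 5·2 + 37·3 + 29·1 + 13·4 + 7·2 = 216
Lena: 5·4 + 37·1 + 29·4 + 13·1 + 7·1 = 193
Diego has the highest Borda score (258).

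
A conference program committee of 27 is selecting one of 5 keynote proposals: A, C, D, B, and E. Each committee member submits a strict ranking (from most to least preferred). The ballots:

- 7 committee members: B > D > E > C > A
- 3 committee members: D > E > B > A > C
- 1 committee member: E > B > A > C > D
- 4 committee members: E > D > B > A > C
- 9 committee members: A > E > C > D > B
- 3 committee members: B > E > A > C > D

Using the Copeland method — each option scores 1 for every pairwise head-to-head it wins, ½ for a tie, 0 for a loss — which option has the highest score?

E

A: beats C; loses to D, B, and E → score 1.
C: loses to A, D, B, and E → score 0.
D: beats A, C, and B; loses to E → score 3.
B: beats A and C; loses to D and E → score 2.
E: beats A, C, D, and B → score 4.
E has the best pairwise record.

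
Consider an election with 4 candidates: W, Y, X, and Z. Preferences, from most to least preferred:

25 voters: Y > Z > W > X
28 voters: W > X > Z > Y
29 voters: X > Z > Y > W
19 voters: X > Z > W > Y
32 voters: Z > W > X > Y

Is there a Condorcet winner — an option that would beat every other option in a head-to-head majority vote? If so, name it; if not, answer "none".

Checking pairwise contests:
Z beats W 105–28.
W beats Y 79–54.
W beats X 85–48.
X beats Z 76–57.
Every option loses at least one head-to-head, so there is no Condorcet winner.

none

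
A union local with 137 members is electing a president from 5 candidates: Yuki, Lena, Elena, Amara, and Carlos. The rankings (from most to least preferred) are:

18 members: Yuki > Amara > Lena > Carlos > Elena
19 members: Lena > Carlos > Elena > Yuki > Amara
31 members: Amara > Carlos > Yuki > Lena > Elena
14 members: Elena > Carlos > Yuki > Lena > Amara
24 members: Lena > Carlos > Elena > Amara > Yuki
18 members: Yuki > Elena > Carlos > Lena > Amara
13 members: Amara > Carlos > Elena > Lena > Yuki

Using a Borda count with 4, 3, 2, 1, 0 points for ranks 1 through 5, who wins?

Carlos

Yuki: 18·4 + 19·1 + 31·2 + 14·2 + 24·0 + 18·4 + 13·0 = 253
Lena: 18·2 + 19·4 + 31·1 + 14·1 + 24·4 + 18·1 + 13·1 = 284
Elena: 18·0 + 19·2 + 31·0 + 14·4 + 24·2 + 18·3 + 13·2 = 222
Amara: 18·3 + 19·0 + 31·4 + 14·0 + 24·1 + 18·0 + 13·4 = 254
Carlos: 18·1 + 19·3 + 31·3 + 14·3 + 24·3 + 18·2 + 13·3 = 357
Carlos has the highest Borda score (357).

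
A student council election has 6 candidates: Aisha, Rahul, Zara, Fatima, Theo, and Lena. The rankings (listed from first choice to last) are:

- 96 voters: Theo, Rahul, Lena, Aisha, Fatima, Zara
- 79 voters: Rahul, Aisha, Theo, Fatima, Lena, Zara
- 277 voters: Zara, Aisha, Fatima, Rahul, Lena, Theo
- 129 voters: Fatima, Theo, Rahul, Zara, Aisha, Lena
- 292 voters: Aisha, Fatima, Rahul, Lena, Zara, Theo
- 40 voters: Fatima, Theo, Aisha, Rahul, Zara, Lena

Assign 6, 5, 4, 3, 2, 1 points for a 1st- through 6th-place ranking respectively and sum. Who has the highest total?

Aisha: 96·3 + 79·5 + 277·5 + 129·2 + 292·6 + 40·4 = 4238
Rahul: 96·5 + 79·6 + 277·3 + 129·4 + 292·4 + 40·3 = 3589
Zara: 96·1 + 79·1 + 277·6 + 129·3 + 292·2 + 40·2 = 2888
Fatima: 96·2 + 79·3 + 277·4 + 129·6 + 292·5 + 40·6 = 4011
Theo: 96·6 + 79·4 + 277·1 + 129·5 + 292·1 + 40·5 = 2306
Lena: 96·4 + 79·2 + 277·2 + 129·1 + 292·3 + 40·1 = 2141
Aisha has the highest Borda score (4238).

Aisha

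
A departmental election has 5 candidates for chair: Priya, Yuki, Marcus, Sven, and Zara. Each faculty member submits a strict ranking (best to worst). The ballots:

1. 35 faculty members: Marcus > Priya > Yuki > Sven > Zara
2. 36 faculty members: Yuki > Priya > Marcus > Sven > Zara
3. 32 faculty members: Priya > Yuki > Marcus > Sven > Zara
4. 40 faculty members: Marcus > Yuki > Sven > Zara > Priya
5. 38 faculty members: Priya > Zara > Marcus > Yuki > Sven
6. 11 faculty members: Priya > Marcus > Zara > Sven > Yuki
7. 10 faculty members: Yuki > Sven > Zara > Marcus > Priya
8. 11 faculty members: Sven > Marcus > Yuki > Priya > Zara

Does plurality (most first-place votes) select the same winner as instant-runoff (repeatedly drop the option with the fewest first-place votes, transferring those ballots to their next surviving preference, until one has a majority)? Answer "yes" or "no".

Plurality — first-place votes: Priya 81, Yuki 46, Marcus 75, Sven 11, Zara 0. Winner: Priya.
Instant-runoff — R1 Priya 81, Yuki 46, Marcus 75, Sven 11, Zara 0 (Zara out); R2 Priya 81, Yuki 46, Marcus 75, Sven 11 (Sven out); R3 Priya 81, Yuki 46, Marcus 86 (Yuki out); R4 Priya 117, Marcus 96 (Priya winner). Winner: Priya.
The two methods agree.

yes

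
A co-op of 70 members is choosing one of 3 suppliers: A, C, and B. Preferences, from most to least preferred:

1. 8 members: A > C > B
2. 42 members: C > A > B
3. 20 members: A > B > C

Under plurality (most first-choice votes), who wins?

First-place votes: A 28, C 42, B 0.
C has the most first-place votes.

C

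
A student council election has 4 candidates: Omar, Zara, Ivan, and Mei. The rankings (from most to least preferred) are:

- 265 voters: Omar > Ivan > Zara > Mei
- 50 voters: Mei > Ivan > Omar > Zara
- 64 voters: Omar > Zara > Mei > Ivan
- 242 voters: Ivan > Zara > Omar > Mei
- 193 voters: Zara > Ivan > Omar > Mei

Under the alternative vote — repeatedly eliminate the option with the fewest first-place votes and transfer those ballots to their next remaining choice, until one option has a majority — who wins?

Round 1: Omar 329, Zara 193, Ivan 242, Mei 50. Eliminate Mei.
Round 2: Omar 329, Zara 193, Ivan 292. Eliminate Zara.
Round 3: Omar 329, Ivan 485. Ivan has a majority.

Ivan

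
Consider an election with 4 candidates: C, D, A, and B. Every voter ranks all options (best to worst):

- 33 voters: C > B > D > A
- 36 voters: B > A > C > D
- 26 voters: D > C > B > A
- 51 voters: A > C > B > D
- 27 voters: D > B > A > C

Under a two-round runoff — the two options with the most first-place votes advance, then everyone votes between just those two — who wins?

A

Round 1 first-place votes: C 33, D 53, A 51, B 36.
D and A advance.
Runoff: D is preferred to A by 86 voters; A by 87.
A wins the runoff.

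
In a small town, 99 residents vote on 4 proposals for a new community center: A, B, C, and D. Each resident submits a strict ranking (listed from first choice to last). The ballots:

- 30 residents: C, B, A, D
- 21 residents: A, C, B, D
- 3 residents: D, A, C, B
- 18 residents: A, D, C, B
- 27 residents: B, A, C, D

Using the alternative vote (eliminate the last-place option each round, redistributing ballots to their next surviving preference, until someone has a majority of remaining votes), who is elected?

Round 1: A 39, B 27, C 30, D 3. Eliminate D.
Round 2: A 42, B 27, C 30. Eliminate B.
Round 3: A 69, C 30. A has a majority.

A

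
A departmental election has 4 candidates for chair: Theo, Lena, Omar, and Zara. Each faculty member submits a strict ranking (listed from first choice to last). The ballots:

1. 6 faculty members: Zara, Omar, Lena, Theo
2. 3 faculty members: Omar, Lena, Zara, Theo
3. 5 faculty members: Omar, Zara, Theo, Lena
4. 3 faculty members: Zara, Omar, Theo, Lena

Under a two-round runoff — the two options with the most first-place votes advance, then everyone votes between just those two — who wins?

Zara

Round 1 first-place votes: Theo 0, Lena 0, Omar 8, Zara 9.
Zara and Omar advance.
Runoff: Zara is preferred to Omar by 9 voters; Omar by 8.
Zara wins the runoff.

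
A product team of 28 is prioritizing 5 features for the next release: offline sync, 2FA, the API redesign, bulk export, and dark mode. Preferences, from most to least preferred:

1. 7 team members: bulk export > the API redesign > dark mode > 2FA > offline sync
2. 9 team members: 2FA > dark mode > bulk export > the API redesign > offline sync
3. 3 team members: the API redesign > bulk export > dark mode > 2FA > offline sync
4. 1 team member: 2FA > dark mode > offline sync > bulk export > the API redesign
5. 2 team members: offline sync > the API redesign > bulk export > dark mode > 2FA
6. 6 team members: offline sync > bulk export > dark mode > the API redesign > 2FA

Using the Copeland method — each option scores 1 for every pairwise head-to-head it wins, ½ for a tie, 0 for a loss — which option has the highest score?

bulk export

offline sync: loses to 2FA, the API redesign, bulk export, and dark mode → score 0.
2FA: beats offline sync; loses to the API redesign, bulk export, and dark mode → score 1.
the API redesign: beats offline sync and 2FA; loses to bulk export and dark mode → score 2.
bulk export: beats offline sync, 2FA, the API redesign, and dark mode → score 4.
dark mode: beats offline sync, 2FA, and the API redesign; loses to bulk export → score 3.
bulk export has the best pairwise record.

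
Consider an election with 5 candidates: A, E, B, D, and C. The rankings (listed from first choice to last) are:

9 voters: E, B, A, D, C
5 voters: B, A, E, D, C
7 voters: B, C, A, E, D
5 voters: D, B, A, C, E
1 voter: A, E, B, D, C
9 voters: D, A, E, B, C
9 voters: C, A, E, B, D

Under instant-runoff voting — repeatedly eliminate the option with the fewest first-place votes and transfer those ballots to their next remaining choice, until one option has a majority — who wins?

E

Round 1: A 1, E 9, B 12, D 14, C 9. Eliminate A.
Round 2: E 10, B 12, D 14, C 9. Eliminate C.
Round 3: E 19, B 12, D 14. Eliminate B.
Round 4: E 31, D 14. E has a majority.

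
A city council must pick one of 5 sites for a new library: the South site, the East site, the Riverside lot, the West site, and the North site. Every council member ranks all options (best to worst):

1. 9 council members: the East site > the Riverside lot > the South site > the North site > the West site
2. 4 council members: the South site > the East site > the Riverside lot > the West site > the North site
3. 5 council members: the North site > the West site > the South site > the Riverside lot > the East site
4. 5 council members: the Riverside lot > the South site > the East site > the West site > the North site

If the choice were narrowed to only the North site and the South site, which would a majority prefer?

the South site

Voters preferring the North site to the South site: 5; preferring the South site to the North site: 18.
the South site wins the head-to-head.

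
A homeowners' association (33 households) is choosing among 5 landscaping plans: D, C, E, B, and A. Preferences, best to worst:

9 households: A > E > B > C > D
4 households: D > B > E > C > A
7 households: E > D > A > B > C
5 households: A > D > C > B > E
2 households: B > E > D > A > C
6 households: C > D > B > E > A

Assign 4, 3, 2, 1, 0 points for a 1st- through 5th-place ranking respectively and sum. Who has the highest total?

D: 9·0 + 4·4 + 7·3 + 5·3 + 2·2 + 6·3 = 74
C: 9·1 + 4·1 + 7·0 + 5·2 + 2·0 + 6·4 = 47
E: 9·3 + 4·2 + 7·4 + 5·0 + 2·3 + 6·1 = 75
B: 9·2 + 4·3 + 7·1 + 5·1 + 2·4 + 6·2 = 62
A: 9·4 + 4·0 + 7·2 + 5·4 + 2·1 + 6·0 = 72
E has the highest Borda score (75).

E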